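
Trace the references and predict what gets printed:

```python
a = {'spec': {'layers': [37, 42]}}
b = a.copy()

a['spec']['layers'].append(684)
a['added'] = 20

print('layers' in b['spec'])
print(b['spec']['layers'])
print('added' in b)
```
True
[37, 42, 684]
False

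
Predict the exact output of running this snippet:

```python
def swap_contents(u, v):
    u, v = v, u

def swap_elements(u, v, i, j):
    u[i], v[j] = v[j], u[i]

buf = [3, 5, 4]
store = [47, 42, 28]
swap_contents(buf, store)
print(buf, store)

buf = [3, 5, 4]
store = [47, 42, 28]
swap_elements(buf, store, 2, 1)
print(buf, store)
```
[3, 5, 4] [47, 42, 28]
[3, 5, 42] [47, 4, 28]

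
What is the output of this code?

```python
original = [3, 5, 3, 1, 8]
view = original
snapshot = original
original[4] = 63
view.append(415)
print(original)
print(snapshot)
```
[3, 5, 3, 1, 63, 415]
[3, 5, 3, 1, 63, 415]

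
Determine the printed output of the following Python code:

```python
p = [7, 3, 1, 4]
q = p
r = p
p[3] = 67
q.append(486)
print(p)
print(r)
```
[7, 3, 1, 67, 486]
[7, 3, 1, 67, 486]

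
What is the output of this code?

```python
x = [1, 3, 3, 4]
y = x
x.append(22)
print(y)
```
[1, 3, 3, 4, 22]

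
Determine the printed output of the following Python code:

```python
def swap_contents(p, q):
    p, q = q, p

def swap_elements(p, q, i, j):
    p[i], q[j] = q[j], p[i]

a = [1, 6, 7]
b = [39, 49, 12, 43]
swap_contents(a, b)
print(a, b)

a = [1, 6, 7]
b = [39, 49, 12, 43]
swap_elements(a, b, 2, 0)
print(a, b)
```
[1, 6, 7] [39, 49, 12, 43]
[1, 6, 39] [7, 49, 12, 43]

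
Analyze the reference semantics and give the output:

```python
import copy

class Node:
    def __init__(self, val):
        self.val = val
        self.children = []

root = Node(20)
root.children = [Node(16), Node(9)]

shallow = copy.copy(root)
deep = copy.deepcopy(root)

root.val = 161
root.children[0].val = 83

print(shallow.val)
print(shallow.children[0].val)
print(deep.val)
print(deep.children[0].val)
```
20
83
20
16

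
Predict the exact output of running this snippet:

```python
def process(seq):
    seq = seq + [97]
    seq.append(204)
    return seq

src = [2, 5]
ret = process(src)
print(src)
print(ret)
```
[2, 5]
[2, 5, 97, 204]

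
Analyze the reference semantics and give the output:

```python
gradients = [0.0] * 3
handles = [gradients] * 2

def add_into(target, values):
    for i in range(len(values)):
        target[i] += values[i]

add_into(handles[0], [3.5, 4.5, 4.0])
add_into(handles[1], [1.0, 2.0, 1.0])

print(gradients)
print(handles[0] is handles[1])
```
[4.5, 6.5, 5.0]
True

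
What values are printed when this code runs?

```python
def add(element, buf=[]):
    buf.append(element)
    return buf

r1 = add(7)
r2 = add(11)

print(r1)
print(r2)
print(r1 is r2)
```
[7, 11]
[7, 11]
True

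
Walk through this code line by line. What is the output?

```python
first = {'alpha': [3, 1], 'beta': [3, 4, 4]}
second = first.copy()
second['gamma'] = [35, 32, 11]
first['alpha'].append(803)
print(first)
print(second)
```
{'alpha': [3, 1, 803], 'beta': [3, 4, 4]}
{'alpha': [3, 1, 803], 'beta': [3, 4, 4], 'gamma': [35, 32, 11]}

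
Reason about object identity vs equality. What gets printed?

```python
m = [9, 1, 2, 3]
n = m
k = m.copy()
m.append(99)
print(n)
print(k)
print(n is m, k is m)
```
[9, 1, 2, 3, 99]
[9, 1, 2, 3]
True False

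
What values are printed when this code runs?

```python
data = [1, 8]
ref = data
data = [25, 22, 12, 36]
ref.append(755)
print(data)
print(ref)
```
[25, 22, 12, 36]
[1, 8, 755]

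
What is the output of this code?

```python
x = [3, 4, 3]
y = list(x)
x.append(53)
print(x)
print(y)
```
[3, 4, 3, 53]
[3, 4, 3]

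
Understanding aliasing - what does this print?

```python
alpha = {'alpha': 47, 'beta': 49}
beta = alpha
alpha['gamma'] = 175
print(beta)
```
{'alpha': 47, 'beta': 49, 'gamma': 175}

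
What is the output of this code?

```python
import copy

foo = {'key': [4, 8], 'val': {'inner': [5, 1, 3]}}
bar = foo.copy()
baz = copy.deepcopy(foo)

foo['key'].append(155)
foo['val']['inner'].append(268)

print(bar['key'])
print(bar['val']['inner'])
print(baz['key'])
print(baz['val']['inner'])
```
[4, 8, 155]
[5, 1, 3, 268]
[4, 8]
[5, 1, 3]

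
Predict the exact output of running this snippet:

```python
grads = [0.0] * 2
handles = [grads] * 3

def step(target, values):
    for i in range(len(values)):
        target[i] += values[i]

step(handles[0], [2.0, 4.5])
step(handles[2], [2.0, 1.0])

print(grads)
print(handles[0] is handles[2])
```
[4.0, 5.5]
True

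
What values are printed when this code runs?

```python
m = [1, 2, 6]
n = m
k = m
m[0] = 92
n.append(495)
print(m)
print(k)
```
[92, 2, 6, 495]
[92, 2, 6, 495]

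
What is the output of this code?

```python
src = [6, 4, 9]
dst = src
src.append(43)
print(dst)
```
[6, 4, 9, 43]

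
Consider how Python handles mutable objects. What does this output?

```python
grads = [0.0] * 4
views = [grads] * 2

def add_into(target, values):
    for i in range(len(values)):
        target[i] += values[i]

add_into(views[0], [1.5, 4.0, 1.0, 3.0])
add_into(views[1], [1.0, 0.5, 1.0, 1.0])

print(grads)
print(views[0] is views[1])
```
[2.5, 4.5, 2.0, 4.0]
True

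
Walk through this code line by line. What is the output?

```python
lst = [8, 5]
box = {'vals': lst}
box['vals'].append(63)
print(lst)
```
[8, 5, 63]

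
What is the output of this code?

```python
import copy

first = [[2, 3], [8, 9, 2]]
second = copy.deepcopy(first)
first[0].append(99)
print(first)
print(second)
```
[[2, 3, 99], [8, 9, 2]]
[[2, 3], [8, 9, 2]]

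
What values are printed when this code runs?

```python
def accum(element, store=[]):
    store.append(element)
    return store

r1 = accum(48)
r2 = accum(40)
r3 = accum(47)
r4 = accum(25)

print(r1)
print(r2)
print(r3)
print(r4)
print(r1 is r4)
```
[48, 40, 47, 25]
[48, 40, 47, 25]
[48, 40, 47, 25]
[48, 40, 47, 25]
True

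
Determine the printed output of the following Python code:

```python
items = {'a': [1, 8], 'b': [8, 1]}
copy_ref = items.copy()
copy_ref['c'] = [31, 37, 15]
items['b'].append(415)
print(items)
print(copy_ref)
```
{'a': [1, 8], 'b': [8, 1, 415]}
{'a': [1, 8], 'b': [8, 1, 415], 'c': [31, 37, 15]}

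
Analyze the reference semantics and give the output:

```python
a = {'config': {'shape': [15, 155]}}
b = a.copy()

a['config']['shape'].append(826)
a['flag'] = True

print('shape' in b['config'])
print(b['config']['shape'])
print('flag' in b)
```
True
[15, 155, 826]
False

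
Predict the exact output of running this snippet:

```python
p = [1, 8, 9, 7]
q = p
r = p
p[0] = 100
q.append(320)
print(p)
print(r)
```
[100, 8, 9, 7, 320]
[100, 8, 9, 7, 320]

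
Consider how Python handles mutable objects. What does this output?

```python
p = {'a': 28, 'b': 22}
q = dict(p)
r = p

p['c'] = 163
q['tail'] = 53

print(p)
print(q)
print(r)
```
{'a': 28, 'b': 22, 'c': 163}
{'a': 28, 'b': 22, 'tail': 53}
{'a': 28, 'b': 22, 'c': 163}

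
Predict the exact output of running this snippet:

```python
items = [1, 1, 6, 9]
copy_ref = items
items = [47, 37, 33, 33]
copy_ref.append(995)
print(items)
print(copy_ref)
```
[47, 37, 33, 33]
[1, 1, 6, 9, 995]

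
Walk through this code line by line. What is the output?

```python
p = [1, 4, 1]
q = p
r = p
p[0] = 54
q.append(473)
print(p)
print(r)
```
[54, 4, 1, 473]
[54, 4, 1, 473]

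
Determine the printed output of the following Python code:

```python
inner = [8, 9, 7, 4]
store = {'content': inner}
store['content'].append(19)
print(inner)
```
[8, 9, 7, 4, 19]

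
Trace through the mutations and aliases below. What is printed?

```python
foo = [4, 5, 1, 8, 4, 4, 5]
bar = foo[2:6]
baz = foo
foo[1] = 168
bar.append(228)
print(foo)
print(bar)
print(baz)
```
[4, 168, 1, 8, 4, 4, 5]
[1, 8, 4, 4, 228]
[4, 168, 1, 8, 4, 4, 5]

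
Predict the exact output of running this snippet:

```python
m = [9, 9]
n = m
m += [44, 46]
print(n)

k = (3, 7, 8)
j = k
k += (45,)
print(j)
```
[9, 9, 44, 46]
(3, 7, 8)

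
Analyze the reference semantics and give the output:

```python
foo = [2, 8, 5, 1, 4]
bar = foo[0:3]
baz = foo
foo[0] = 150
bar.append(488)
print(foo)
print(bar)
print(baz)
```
[150, 8, 5, 1, 4]
[2, 8, 5, 488]
[150, 8, 5, 1, 4]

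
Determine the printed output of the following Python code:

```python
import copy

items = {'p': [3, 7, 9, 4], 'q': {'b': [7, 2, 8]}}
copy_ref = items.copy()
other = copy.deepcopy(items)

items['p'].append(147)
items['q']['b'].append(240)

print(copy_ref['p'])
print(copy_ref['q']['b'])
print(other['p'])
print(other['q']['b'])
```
[3, 7, 9, 4, 147]
[7, 2, 8, 240]
[3, 7, 9, 4]
[7, 2, 8]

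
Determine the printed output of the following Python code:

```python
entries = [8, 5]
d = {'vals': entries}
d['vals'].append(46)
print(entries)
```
[8, 5, 46]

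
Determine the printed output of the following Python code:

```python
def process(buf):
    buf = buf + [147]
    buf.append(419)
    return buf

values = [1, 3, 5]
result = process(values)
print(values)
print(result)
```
[1, 3, 5]
[1, 3, 5, 147, 419]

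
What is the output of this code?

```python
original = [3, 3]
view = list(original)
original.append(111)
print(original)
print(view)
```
[3, 3, 111]
[3, 3]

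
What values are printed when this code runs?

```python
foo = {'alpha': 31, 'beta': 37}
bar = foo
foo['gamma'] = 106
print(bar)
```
{'alpha': 31, 'beta': 37, 'gamma': 106}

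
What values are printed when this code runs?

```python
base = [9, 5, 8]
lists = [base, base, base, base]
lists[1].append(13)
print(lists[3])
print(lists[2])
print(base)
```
[9, 5, 8, 13]
[9, 5, 8, 13]
[9, 5, 8, 13]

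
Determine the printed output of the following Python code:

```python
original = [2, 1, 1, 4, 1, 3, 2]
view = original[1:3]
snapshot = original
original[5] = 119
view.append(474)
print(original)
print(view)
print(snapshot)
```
[2, 1, 1, 4, 1, 119, 2]
[1, 1, 474]
[2, 1, 1, 4, 1, 119, 2]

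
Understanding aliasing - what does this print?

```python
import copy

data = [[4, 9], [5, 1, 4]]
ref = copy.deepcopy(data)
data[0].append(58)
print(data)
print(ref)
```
[[4, 9, 58], [5, 1, 4]]
[[4, 9], [5, 1, 4]]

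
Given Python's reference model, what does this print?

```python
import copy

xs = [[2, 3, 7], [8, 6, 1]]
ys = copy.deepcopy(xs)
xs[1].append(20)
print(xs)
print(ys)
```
[[2, 3, 7], [8, 6, 1, 20]]
[[2, 3, 7], [8, 6, 1]]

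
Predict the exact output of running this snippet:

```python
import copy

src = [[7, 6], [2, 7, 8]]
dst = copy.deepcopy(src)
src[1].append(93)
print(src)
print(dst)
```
[[7, 6], [2, 7, 8, 93]]
[[7, 6], [2, 7, 8]]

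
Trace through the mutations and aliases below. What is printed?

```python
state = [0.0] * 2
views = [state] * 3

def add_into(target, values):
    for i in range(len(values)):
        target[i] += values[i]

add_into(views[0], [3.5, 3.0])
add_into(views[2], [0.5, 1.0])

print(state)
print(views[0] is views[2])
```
[4.0, 4.0]
True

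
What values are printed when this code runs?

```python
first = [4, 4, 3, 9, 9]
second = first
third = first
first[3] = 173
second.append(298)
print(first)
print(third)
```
[4, 4, 3, 173, 9, 298]
[4, 4, 3, 173, 9, 298]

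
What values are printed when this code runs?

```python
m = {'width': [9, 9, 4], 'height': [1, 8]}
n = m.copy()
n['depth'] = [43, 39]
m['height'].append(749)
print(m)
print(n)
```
{'width': [9, 9, 4], 'height': [1, 8, 749]}
{'width': [9, 9, 4], 'height': [1, 8, 749], 'depth': [43, 39]}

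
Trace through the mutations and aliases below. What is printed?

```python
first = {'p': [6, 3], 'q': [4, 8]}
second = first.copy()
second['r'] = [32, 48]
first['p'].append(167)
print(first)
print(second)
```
{'p': [6, 3, 167], 'q': [4, 8]}
{'p': [6, 3, 167], 'q': [4, 8], 'r': [32, 48]}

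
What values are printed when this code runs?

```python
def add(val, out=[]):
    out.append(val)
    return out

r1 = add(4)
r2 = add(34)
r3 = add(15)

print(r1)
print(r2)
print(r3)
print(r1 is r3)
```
[4, 34, 15]
[4, 34, 15]
[4, 34, 15]
True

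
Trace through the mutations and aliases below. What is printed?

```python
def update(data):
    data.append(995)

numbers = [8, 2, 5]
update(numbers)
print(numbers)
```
[8, 2, 5, 995]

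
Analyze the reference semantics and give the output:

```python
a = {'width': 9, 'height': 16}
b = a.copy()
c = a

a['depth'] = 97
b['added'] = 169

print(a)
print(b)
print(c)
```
{'width': 9, 'height': 16, 'depth': 97}
{'width': 9, 'height': 16, 'added': 169}
{'width': 9, 'height': 16, 'depth': 97}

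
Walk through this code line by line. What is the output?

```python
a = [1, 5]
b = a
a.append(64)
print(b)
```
[1, 5, 64]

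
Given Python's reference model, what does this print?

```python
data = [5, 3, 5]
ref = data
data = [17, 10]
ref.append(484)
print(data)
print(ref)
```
[17, 10]
[5, 3, 5, 484]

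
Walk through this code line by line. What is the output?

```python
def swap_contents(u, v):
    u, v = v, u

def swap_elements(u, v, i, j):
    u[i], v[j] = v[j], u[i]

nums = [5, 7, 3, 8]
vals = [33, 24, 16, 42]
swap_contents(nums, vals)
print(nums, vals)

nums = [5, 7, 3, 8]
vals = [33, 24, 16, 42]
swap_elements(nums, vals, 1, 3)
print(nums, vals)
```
[5, 7, 3, 8] [33, 24, 16, 42]
[5, 42, 3, 8] [33, 24, 16, 7]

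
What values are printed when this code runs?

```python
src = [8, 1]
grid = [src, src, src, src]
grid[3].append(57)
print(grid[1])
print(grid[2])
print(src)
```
[8, 1, 57]
[8, 1, 57]
[8, 1, 57]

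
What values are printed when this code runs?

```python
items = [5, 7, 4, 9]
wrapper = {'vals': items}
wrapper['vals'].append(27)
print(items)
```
[5, 7, 4, 9, 27]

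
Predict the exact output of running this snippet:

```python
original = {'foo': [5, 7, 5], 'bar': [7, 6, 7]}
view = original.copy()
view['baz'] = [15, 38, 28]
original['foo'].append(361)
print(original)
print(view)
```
{'foo': [5, 7, 5, 361], 'bar': [7, 6, 7]}
{'foo': [5, 7, 5, 361], 'bar': [7, 6, 7], 'baz': [15, 38, 28]}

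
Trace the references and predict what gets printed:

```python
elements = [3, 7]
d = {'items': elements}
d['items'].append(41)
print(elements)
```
[3, 7, 41]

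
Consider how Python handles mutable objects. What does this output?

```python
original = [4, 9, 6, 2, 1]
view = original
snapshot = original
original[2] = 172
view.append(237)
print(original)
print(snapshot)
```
[4, 9, 172, 2, 1, 237]
[4, 9, 172, 2, 1, 237]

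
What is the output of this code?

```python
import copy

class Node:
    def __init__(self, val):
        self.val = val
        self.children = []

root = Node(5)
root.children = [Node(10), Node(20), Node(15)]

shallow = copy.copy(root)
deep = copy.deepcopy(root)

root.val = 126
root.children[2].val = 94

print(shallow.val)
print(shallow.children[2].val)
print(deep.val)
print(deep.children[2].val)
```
5
94
5
15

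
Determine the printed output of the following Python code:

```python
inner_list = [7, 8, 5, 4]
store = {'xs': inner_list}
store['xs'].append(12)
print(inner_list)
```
[7, 8, 5, 4, 12]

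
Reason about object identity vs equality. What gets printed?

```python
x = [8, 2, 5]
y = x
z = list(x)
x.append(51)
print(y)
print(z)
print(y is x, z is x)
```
[8, 2, 5, 51]
[8, 2, 5]
True False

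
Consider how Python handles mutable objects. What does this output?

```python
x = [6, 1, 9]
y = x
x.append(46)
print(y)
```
[6, 1, 9, 46]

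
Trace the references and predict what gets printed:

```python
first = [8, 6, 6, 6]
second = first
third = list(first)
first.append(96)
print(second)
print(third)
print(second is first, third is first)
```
[8, 6, 6, 6, 96]
[8, 6, 6, 6]
True False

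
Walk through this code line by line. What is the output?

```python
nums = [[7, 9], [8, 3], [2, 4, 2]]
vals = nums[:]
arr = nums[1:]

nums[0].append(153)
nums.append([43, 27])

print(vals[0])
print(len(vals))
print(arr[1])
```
[7, 9, 153]
3
[2, 4, 2]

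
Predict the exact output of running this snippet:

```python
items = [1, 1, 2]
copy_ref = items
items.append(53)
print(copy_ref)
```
[1, 1, 2, 53]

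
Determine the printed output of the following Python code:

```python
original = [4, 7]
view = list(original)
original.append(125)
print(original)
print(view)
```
[4, 7, 125]
[4, 7]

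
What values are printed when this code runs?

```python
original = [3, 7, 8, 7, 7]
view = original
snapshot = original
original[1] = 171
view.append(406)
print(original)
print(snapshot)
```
[3, 171, 8, 7, 7, 406]
[3, 171, 8, 7, 7, 406]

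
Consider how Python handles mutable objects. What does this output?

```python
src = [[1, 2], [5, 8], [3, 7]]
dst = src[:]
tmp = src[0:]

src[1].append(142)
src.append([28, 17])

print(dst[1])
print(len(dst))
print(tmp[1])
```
[5, 8, 142]
3
[5, 8, 142]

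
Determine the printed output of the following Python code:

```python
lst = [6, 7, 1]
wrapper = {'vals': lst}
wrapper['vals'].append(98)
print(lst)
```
[6, 7, 1, 98]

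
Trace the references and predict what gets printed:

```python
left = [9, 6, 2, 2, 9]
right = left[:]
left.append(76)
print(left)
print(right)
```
[9, 6, 2, 2, 9, 76]
[9, 6, 2, 2, 9]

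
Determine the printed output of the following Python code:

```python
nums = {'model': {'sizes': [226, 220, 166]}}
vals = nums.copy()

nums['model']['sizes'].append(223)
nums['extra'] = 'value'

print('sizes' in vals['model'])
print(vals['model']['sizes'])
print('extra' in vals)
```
True
[226, 220, 166, 223]
False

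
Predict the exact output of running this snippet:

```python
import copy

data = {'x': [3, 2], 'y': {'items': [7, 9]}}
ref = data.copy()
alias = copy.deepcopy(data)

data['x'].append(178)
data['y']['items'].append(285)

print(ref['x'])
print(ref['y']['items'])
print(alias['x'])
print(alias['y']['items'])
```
[3, 2, 178]
[7, 9, 285]
[3, 2]
[7, 9]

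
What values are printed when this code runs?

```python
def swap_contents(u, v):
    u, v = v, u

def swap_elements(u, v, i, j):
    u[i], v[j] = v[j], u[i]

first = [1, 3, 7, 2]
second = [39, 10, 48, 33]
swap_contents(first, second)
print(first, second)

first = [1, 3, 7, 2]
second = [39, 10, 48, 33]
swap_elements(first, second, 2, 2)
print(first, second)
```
[1, 3, 7, 2] [39, 10, 48, 33]
[1, 3, 48, 2] [39, 10, 7, 33]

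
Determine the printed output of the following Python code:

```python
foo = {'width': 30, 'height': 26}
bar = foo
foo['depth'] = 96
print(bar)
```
{'width': 30, 'height': 26, 'depth': 96}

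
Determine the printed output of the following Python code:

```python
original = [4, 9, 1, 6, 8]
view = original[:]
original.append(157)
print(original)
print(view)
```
[4, 9, 1, 6, 8, 157]
[4, 9, 1, 6, 8]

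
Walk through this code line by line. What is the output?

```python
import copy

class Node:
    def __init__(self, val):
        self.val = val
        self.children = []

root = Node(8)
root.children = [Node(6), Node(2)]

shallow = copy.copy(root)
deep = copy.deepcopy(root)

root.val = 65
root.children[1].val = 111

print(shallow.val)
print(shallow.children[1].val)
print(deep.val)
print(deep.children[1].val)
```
8
111
8
2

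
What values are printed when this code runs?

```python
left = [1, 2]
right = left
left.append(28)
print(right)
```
[1, 2, 28]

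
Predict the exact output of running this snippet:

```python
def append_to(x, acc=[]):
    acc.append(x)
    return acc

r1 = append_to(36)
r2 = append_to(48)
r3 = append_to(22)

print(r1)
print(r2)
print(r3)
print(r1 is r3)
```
[36, 48, 22]
[36, 48, 22]
[36, 48, 22]
True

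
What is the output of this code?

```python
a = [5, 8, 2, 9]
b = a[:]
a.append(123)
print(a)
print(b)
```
[5, 8, 2, 9, 123]
[5, 8, 2, 9]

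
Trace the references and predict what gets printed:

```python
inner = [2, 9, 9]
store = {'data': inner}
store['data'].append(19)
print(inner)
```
[2, 9, 9, 19]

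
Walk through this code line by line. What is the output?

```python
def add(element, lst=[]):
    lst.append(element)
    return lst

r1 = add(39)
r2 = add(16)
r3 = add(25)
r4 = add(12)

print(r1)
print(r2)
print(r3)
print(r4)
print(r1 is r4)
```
[39, 16, 25, 12]
[39, 16, 25, 12]
[39, 16, 25, 12]
[39, 16, 25, 12]
True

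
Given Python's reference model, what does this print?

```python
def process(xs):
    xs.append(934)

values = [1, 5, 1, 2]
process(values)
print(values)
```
[1, 5, 1, 2, 934]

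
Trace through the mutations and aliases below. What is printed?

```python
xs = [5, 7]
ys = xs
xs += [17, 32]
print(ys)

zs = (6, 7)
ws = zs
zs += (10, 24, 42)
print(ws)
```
[5, 7, 17, 32]
(6, 7)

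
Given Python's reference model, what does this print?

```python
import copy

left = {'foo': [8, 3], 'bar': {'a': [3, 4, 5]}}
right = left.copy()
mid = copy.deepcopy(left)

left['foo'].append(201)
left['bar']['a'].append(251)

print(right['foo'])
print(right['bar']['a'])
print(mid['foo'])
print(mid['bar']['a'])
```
[8, 3, 201]
[3, 4, 5, 251]
[8, 3]
[3, 4, 5]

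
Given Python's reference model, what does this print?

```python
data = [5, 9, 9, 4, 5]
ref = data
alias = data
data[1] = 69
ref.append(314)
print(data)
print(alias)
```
[5, 69, 9, 4, 5, 314]
[5, 69, 9, 4, 5, 314]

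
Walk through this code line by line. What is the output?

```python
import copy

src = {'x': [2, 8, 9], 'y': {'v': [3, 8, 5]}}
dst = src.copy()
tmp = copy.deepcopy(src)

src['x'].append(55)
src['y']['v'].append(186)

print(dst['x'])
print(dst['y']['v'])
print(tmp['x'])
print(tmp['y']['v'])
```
[2, 8, 9, 55]
[3, 8, 5, 186]
[2, 8, 9]
[3, 8, 5]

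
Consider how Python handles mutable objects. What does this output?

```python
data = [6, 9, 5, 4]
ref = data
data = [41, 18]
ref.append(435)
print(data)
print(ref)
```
[41, 18]
[6, 9, 5, 4, 435]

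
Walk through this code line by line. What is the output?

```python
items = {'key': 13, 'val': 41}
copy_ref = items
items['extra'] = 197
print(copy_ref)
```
{'key': 13, 'val': 41, 'extra': 197}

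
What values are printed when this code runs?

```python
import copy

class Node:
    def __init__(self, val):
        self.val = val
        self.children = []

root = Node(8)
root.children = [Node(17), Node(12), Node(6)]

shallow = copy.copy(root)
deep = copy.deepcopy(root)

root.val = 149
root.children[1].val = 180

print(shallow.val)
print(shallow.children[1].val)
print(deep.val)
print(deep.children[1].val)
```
8
180
8
12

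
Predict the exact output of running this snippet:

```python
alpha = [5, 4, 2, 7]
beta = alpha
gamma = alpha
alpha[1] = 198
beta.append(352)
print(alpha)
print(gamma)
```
[5, 198, 2, 7, 352]
[5, 198, 2, 7, 352]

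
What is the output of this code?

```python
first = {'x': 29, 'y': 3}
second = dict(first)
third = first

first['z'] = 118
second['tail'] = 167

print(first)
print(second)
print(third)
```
{'x': 29, 'y': 3, 'z': 118}
{'x': 29, 'y': 3, 'tail': 167}
{'x': 29, 'y': 3, 'z': 118}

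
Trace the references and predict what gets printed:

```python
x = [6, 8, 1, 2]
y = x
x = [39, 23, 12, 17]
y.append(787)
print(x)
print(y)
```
[39, 23, 12, 17]
[6, 8, 1, 2, 787]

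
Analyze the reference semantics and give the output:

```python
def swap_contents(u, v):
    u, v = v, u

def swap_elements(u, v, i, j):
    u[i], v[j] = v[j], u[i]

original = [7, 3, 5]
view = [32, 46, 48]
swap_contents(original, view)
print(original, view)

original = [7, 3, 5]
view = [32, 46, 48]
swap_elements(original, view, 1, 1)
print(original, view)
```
[7, 3, 5] [32, 46, 48]
[7, 46, 5] [32, 3, 48]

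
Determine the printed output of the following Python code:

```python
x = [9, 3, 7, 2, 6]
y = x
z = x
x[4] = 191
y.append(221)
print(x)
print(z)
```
[9, 3, 7, 2, 191, 221]
[9, 3, 7, 2, 191, 221]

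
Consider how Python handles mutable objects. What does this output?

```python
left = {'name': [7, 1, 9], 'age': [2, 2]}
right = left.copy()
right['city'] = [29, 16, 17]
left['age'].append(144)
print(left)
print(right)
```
{'name': [7, 1, 9], 'age': [2, 2, 144]}
{'name': [7, 1, 9], 'age': [2, 2, 144], 'city': [29, 16, 17]}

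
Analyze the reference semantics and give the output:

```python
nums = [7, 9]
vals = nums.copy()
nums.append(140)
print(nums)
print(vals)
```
[7, 9, 140]
[7, 9]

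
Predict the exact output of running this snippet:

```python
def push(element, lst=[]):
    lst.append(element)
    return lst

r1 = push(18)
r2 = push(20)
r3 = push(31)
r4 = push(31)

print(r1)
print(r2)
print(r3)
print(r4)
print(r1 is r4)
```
[18, 20, 31, 31]
[18, 20, 31, 31]
[18, 20, 31, 31]
[18, 20, 31, 31]
True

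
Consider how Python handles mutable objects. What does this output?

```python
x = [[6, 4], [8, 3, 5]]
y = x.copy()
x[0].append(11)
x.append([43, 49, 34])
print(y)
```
[[6, 4, 11], [8, 3, 5]]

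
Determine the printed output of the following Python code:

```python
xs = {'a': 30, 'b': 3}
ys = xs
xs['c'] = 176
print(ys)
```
{'a': 30, 'b': 3, 'c': 176}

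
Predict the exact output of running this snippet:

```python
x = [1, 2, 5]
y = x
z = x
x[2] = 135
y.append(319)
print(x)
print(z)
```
[1, 2, 135, 319]
[1, 2, 135, 319]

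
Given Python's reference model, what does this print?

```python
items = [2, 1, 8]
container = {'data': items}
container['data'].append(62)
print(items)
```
[2, 1, 8, 62]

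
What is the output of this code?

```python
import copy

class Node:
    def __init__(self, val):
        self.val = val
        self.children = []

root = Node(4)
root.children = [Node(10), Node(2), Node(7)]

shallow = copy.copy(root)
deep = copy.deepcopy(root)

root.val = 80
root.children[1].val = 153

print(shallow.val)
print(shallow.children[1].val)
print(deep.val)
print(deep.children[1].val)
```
4
153
4
2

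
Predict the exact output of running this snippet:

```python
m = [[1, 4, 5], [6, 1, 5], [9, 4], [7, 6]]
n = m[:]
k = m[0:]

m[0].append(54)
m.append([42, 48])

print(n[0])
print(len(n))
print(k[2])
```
[1, 4, 5, 54]
4
[9, 4]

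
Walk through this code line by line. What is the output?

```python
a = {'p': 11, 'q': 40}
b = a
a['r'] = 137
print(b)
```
{'p': 11, 'q': 40, 'r': 137}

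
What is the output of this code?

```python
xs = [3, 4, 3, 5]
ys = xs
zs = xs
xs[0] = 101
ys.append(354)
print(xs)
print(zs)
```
[101, 4, 3, 5, 354]
[101, 4, 3, 5, 354]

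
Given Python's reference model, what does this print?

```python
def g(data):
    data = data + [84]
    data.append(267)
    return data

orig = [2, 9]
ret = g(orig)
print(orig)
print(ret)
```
[2, 9]
[2, 9, 84, 267]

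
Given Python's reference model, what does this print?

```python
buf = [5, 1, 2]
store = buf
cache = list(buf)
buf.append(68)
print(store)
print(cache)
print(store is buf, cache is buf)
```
[5, 1, 2, 68]
[5, 1, 2]
True False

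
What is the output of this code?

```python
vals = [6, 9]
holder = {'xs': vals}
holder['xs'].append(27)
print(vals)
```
[6, 9, 27]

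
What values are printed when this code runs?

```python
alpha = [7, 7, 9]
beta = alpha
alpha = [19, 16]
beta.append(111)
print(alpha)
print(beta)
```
[19, 16]
[7, 7, 9, 111]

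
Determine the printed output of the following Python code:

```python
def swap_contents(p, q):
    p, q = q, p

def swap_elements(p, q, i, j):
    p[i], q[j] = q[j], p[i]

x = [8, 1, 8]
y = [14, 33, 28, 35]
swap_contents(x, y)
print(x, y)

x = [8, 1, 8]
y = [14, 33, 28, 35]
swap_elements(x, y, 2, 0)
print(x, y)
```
[8, 1, 8] [14, 33, 28, 35]
[8, 1, 14] [8, 33, 28, 35]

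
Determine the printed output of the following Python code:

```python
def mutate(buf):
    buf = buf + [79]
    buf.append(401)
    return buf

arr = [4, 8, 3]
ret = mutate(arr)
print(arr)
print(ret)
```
[4, 8, 3]
[4, 8, 3, 79, 401]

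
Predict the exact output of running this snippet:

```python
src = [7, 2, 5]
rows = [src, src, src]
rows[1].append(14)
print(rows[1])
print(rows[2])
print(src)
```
[7, 2, 5, 14]
[7, 2, 5, 14]
[7, 2, 5, 14]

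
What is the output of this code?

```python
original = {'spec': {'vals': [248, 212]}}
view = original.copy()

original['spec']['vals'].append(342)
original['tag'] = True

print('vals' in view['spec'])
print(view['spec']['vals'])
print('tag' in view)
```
True
[248, 212, 342]
False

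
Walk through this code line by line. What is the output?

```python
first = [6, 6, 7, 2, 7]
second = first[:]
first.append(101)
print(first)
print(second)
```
[6, 6, 7, 2, 7, 101]
[6, 6, 7, 2, 7]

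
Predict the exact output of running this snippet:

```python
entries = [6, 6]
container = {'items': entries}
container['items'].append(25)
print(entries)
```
[6, 6, 25]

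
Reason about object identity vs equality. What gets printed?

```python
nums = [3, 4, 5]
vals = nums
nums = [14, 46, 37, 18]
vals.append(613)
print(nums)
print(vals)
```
[14, 46, 37, 18]
[3, 4, 5, 613]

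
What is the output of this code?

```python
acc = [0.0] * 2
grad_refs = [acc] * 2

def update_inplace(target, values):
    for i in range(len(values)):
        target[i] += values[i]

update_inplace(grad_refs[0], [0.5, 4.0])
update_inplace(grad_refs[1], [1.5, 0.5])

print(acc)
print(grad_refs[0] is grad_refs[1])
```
[2.0, 4.5]
True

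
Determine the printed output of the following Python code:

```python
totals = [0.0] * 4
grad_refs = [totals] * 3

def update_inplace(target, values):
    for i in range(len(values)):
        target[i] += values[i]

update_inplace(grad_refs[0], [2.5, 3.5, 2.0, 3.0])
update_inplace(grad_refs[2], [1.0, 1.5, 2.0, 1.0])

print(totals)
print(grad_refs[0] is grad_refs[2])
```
[3.5, 5.0, 4.0, 4.0]
True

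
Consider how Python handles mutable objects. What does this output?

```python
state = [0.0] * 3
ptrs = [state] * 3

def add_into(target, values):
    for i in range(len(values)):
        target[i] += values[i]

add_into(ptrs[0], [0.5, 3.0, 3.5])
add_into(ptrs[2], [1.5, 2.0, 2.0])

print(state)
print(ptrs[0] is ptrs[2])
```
[2.0, 5.0, 5.5]
True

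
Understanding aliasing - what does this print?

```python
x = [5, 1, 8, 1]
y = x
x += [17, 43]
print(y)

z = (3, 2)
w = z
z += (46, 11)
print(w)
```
[5, 1, 8, 1, 17, 43]
(3, 2)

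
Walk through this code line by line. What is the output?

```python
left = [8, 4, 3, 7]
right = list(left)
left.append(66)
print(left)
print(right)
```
[8, 4, 3, 7, 66]
[8, 4, 3, 7]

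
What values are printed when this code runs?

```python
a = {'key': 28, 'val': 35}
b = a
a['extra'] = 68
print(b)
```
{'key': 28, 'val': 35, 'extra': 68}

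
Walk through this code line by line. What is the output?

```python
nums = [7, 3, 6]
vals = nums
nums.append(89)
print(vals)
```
[7, 3, 6, 89]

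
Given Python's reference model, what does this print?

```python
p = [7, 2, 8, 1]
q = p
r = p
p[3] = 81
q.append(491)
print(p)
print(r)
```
[7, 2, 8, 81, 491]
[7, 2, 8, 81, 491]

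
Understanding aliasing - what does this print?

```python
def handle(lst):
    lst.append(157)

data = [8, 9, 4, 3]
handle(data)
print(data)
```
[8, 9, 4, 3, 157]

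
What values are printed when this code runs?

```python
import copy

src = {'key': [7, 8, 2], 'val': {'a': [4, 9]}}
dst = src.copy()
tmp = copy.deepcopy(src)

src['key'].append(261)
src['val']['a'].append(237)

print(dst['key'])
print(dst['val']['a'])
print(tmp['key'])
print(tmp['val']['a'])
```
[7, 8, 2, 261]
[4, 9, 237]
[7, 8, 2]
[4, 9]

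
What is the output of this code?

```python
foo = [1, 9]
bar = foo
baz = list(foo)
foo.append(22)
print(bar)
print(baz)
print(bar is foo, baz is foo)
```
[1, 9, 22]
[1, 9]
True False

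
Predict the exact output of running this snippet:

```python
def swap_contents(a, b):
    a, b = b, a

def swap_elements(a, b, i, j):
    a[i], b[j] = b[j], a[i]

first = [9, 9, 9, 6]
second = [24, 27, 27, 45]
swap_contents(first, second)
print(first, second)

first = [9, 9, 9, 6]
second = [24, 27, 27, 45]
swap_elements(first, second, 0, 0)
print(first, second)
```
[9, 9, 9, 6] [24, 27, 27, 45]
[24, 9, 9, 6] [9, 27, 27, 45]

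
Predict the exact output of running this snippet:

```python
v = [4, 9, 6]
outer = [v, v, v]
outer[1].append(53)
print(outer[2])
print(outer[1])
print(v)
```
[4, 9, 6, 53]
[4, 9, 6, 53]
[4, 9, 6, 53]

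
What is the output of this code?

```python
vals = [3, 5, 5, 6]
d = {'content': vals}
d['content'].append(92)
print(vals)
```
[3, 5, 5, 6, 92]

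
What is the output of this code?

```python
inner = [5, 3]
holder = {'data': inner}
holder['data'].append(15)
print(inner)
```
[5, 3, 15]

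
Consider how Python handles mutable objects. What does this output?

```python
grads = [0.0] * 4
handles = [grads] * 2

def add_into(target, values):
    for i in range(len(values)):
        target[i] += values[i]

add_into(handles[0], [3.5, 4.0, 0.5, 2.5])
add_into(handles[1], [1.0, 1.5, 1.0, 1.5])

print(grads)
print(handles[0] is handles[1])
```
[4.5, 5.5, 1.5, 4.0]
True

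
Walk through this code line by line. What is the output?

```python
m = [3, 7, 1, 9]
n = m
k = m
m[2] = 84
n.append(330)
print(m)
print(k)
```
[3, 7, 84, 9, 330]
[3, 7, 84, 9, 330]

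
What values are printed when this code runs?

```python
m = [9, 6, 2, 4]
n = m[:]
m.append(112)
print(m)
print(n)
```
[9, 6, 2, 4, 112]
[9, 6, 2, 4]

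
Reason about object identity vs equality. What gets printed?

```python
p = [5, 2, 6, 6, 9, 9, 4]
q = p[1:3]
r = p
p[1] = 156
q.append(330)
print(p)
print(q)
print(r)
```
[5, 156, 6, 6, 9, 9, 4]
[2, 6, 330]
[5, 156, 6, 6, 9, 9, 4]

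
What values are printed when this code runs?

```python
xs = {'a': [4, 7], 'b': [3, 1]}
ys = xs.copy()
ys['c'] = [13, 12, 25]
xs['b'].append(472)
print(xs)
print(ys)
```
{'a': [4, 7], 'b': [3, 1, 472]}
{'a': [4, 7], 'b': [3, 1, 472], 'c': [13, 12, 25]}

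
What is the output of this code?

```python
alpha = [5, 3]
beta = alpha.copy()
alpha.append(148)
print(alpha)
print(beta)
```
[5, 3, 148]
[5, 3]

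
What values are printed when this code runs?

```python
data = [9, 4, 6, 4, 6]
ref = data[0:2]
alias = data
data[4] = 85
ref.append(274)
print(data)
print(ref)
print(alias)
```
[9, 4, 6, 4, 85]
[9, 4, 274]
[9, 4, 6, 4, 85]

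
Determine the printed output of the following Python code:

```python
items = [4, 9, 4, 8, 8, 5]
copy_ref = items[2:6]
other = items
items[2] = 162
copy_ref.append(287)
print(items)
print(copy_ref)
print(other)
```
[4, 9, 162, 8, 8, 5]
[4, 8, 8, 5, 287]
[4, 9, 162, 8, 8, 5]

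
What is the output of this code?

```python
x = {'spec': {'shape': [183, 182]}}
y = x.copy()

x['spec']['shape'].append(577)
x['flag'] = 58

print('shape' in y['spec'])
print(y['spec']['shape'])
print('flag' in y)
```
True
[183, 182, 577]
False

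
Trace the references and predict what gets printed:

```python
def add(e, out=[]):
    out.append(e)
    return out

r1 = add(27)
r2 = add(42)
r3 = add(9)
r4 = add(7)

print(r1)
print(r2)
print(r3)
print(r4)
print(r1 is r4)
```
[27, 42, 9, 7]
[27, 42, 9, 7]
[27, 42, 9, 7]
[27, 42, 9, 7]
True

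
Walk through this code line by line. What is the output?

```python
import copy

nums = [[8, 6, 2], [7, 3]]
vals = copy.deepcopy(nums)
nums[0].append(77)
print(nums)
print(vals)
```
[[8, 6, 2, 77], [7, 3]]
[[8, 6, 2], [7, 3]]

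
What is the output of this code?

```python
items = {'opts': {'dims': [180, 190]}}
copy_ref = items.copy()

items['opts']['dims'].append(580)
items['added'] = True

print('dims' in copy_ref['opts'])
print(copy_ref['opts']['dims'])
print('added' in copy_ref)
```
True
[180, 190, 580]
False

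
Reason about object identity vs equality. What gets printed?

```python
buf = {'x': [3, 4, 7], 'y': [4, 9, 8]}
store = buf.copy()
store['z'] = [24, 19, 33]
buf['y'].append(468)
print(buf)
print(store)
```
{'x': [3, 4, 7], 'y': [4, 9, 8, 468]}
{'x': [3, 4, 7], 'y': [4, 9, 8, 468], 'z': [24, 19, 33]}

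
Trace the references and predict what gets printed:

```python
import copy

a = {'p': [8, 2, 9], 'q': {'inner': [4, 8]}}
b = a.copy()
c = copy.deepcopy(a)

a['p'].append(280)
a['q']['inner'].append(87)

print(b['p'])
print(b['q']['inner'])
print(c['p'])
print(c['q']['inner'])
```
[8, 2, 9, 280]
[4, 8, 87]
[8, 2, 9]
[4, 8]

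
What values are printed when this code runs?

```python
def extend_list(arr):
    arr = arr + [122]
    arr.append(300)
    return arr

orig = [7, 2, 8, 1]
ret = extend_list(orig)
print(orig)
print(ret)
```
[7, 2, 8, 1]
[7, 2, 8, 1, 122, 300]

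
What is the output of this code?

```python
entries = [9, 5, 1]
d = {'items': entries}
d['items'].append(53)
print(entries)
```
[9, 5, 1, 53]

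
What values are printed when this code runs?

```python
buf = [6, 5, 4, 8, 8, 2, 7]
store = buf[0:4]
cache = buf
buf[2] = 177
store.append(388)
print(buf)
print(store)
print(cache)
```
[6, 5, 177, 8, 8, 2, 7]
[6, 5, 4, 8, 388]
[6, 5, 177, 8, 8, 2, 7]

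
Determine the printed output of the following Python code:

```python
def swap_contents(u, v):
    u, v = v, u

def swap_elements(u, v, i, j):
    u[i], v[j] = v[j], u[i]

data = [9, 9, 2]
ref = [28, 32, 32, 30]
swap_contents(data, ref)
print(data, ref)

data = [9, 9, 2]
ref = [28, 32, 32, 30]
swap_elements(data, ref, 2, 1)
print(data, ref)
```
[9, 9, 2] [28, 32, 32, 30]
[9, 9, 32] [28, 2, 32, 30]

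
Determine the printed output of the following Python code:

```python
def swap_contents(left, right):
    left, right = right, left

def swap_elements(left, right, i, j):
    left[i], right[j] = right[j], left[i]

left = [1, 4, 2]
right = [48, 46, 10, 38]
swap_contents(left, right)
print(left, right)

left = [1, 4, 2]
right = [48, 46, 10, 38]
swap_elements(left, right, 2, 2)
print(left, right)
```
[1, 4, 2] [48, 46, 10, 38]
[1, 4, 10] [48, 46, 2, 38]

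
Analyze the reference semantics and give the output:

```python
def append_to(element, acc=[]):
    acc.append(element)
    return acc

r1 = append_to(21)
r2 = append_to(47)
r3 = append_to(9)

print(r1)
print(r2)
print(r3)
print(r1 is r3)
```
[21, 47, 9]
[21, 47, 9]
[21, 47, 9]
True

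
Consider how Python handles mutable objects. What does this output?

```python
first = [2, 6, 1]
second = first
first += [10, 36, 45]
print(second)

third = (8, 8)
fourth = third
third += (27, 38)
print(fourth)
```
[2, 6, 1, 10, 36, 45]
(8, 8)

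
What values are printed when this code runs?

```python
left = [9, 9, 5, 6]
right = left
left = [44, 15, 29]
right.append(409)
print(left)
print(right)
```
[44, 15, 29]
[9, 9, 5, 6, 409]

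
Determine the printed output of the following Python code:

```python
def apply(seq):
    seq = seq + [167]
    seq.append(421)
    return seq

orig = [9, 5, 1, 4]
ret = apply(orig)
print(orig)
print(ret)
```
[9, 5, 1, 4]
[9, 5, 1, 4, 167, 421]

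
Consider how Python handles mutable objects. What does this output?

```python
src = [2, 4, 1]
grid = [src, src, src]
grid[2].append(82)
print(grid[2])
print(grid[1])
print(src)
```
[2, 4, 1, 82]
[2, 4, 1, 82]
[2, 4, 1, 82]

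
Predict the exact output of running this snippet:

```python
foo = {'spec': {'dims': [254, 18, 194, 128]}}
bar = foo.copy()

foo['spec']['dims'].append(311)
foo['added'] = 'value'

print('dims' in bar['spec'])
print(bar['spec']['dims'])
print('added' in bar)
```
True
[254, 18, 194, 128, 311]
False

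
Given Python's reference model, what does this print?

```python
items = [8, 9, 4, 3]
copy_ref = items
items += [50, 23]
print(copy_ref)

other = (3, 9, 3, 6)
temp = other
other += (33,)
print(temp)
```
[8, 9, 4, 3, 50, 23]
(3, 9, 3, 6)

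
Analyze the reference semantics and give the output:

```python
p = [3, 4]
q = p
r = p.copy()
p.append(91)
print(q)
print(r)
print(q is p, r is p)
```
[3, 4, 91]
[3, 4]
True False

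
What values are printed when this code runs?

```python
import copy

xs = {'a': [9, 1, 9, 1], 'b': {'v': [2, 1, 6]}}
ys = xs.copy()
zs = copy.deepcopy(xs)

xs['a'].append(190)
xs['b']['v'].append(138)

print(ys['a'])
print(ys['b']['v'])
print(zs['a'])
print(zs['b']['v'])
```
[9, 1, 9, 1, 190]
[2, 1, 6, 138]
[9, 1, 9, 1]
[2, 1, 6]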